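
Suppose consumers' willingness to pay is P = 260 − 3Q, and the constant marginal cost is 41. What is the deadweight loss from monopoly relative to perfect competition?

Under competition P = MC = 41, so Q = (260 − 41)/3 = 73.
The monopolist equates marginal revenue to marginal cost: 260 − 6Q = 41, so Q = 36.5. From demand, P = 150.5.
DWL is the triangle between Q = 36.5 and Q = 73: ½·(73 − 36.5)·(150.5 − 41) = 1998.375.

DWL = 1998.375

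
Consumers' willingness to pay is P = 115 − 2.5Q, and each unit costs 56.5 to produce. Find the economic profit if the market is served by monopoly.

A monopolist chooses Q where MR = MC. MR = 115 − 5Q; setting this equal to 56.5 gives Q = 11.7 and P = 85.75.
Profit = (85.75 − 56.5)·11.7 = 342.225.

Profit = 342.225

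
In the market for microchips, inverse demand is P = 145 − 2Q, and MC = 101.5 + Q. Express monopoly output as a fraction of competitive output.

A monopolist chooses Q where MR = MC. MR = 145 − 4Q; setting this equal to 101.5 + Q gives Q = 8.7 and P = 127.6.
Under competition P = MC: 145 − 2Q = 101.5 + Q ⇒ Q = 14.5, P = 116.
Ratio Q_m/Q_c = 8.7/14.5 = 0.6.

Q_m/Q_c = 0.6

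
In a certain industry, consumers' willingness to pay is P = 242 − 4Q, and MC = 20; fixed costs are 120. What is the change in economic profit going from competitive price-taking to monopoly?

π rises by 3080.25

Competitive firms price at marginal cost: P = 20, giving Q = 55.5.
Profit = (20 − 20)·55.5 − 120 = −120.
Monopoly sets MR = MC: 242 − 8Q = 20 ⇒ Q = 27.75, P = 242 − 4·27.75 = 131.
Profit = (131 − 20)·27.75 − 120 = 2960.25.
Change in economic profit: 2960.25 − −120 = 3080.25.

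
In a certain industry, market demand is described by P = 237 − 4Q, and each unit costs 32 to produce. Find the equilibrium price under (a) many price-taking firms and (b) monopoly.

Competitive firms price at marginal cost: P = 32, giving Q = 51.25.
A monopolist chooses Q where MR = MC. MR = 237 − 8Q; setting this equal to 32 gives Q = 25.625 and P = 134.5.

Competition: P = 32; Monopoly: P = 134.5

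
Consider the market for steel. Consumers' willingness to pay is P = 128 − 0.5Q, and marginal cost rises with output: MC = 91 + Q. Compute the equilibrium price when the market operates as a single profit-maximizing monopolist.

The monopolist equates marginal revenue to marginal cost: 128 − Q = 91 + Q, so Q = 18.5. From demand, P = 118.75.

P = 118.75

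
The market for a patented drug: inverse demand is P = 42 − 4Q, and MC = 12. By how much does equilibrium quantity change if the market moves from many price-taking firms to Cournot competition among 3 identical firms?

Q falls by 1.875

Competitive firms price at marginal cost: P = 12, giving Q = 7.5.
In a 3-firm Cournot equilibrium, symmetry and the first-order condition give q = (42 − 12)/(16) = 1.875. So Q = 5.625 and P = 19.5.
Change in equilibrium quantity: 5.625 − 7.5 = −1.875.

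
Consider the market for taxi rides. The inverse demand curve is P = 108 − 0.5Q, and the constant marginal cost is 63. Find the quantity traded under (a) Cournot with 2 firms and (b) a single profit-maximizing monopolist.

With 2 symmetric Cournot firms, each firm's FOC gives 108 − 1.5q = 63, so q = 30, Q = 2·30 = 60, and P = 78.
A monopolist chooses Q where MR = MC. MR = 108 − Q; setting this equal to 63 gives Q = 45 and P = 85.5.

Cournot: Q = 60; Monopoly: Q = 45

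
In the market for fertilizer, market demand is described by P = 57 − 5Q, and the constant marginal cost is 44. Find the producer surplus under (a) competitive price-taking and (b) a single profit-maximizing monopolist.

Competition: PS = 0; Monopoly: PS = 8.45

Perfect competition: P = MC = 44, so 57 − 5Q = 44 and Q = 2.6.
PS = (44 − 44)·2.6 = 0.
The monopolist equates marginal revenue to marginal cost: 57 − 10Q = 44, so Q = 1.3. From demand, P = 50.5.
PS = (50.5 − 44)·1.3 = 8.45.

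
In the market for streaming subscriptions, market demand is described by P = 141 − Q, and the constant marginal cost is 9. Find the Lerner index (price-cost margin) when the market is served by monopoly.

Monopoly sets MR = MC: 141 − 2Q = 9 ⇒ Q = 66, P = 141 − 66 = 75.
Lerner index = (P − MC)/P = (75 − 9)/75 = 0.88.

Lerner index = 0.88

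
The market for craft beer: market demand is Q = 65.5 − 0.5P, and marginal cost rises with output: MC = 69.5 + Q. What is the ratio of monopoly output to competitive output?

Q_m/Q_c = 0.6

Inverting demand: P = 131 − 2Q.
Monopoly sets MR = MC: 131 − 4Q = 69.5 + Q ⇒ Q = 12.3, P = 131 − 2·12.3 = 106.4.
Competitive equilibrium sets price equal to marginal cost: 131 − 2Q = 69.5 + Q, so Q = 20.5 and P = 90.
Ratio Q_m/Q_c = 12.3/20.5 = 0.6.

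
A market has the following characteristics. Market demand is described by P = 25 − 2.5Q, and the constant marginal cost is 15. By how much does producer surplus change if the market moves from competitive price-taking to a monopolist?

Producer surplus rises by 10

Perfect competition: P = MC = 15, so 25 − 2.5Q = 15 and Q = 4.
PS = (15 − 15)·4 = 0.
The monopolist equates marginal revenue to marginal cost: 25 − 5Q = 15, so Q = 2. From demand, P = 20.
PS = (20 − 15)·2 = 10.
Change in producer surplus: 10 − 0 = 10.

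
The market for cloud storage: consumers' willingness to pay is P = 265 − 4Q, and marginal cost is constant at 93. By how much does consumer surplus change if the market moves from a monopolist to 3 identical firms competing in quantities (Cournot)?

Consumer surplus rises by 1155.625

A monopolist chooses Q where MR = MC. MR = 265 − 8Q; setting this equal to 93 gives Q = 21.5 and P = 179.
CS = ½·(265 − 179)·21.5 = 924.5.
Cournot with 3 identical firms: the symmetric best-response condition is 265 − 16q = 93. Each firm produces q = 10.75, total output Q = 32.25, price P = 136.
CS = ½·(265 − 136)·32.25 = 2080.125.
Change in consumer surplus: 2080.125 − 924.5 = 1155.625.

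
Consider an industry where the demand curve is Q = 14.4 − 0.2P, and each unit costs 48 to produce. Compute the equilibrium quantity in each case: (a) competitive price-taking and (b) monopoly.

Inverting demand: P = 72 − 5Q.
Competitive firms price at marginal cost: P = 48, giving Q = 4.8.
A monopolist chooses Q where MR = MC. MR = 72 − 10Q; setting this equal to 48 gives Q = 2.4 and P = 60.

Competition: Q = 4.8; Monopoly: Q = 2.4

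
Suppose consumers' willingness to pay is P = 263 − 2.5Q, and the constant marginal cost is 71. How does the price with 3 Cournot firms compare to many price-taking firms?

With 3 symmetric Cournot firms, each firm's FOC gives 263 − 10q = 71, so q = 19.2, Q = 3·19.2 = 57.6, and P = 119.
Under competition P = MC = 71, so Q = (263 − 71)/2.5 = 76.8.

Cournot: P = 119; Competition: P = 71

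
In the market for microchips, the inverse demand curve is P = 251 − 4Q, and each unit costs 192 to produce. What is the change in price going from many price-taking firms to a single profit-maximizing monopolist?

Competitive firms price at marginal cost: P = 192, giving Q = 14.75.
The monopolist equates marginal revenue to marginal cost: 251 − 8Q = 192, so Q = 7.375. From demand, P = 221.5.
Change in price: 221.5 − 192 = 29.5.

P rises by 29.5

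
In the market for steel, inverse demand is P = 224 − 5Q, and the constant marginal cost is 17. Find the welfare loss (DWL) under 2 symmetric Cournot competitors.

Perfect competition: P = MC = 17, so 224 − 5Q = 17 and Q = 41.4.
In a 2-firm Cournot equilibrium, symmetry and the first-order condition give q = (224 − 17)/(15) = 13.8. So Q = 27.6 and P = 86.
DWL is the triangle between Q = 27.6 and Q = 41.4: ½·(41.4 − 27.6)·(86 − 17) = 476.1.

DWL = 476.1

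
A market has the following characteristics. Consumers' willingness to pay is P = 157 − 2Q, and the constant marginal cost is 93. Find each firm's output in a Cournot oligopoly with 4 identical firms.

With 4 symmetric Cournot firms, each firm's FOC gives 157 − 10q = 93, so q = 6.4, Q = 4·6.4 = 25.6, and P = 105.8.

q_i = 6.4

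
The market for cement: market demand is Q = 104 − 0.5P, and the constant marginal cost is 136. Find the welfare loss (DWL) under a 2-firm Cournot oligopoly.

DWL = 144

Inverting demand: P = 208 − 2Q.
Perfect competition: P = MC = 136, so 208 − 2Q = 136 and Q = 36.
With 2 symmetric Cournot firms, each firm's FOC gives 208 − 6q = 136, so q = 12, Q = 2·12 = 24, and P = 160.
DWL is the triangle between Q = 24 and Q = 36: ½·(36 − 24)·(160 − 136) = 144.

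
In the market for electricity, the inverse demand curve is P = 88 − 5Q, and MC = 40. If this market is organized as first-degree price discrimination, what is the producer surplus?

PS = 230.4

With perfect price discrimination, output is the efficient level Q = 9.6 (where demand meets MC), but every buyer pays their willingness to pay: CS = 0 and PS = total surplus.
PS = ½·(88 − 40)·9.6 = 230.4.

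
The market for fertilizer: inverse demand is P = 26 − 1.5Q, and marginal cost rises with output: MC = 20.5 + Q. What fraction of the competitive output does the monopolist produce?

Q_m/Q_c = 0.625

Monopoly sets MR = MC: 26 − 3Q = 20.5 + Q ⇒ Q = 1.375, P = 26 − 1.5·1.375 = 383/16.
Under competition P = MC: 26 − 1.5Q = 20.5 + Q ⇒ Q = 2.2, P = 22.7.
Ratio Q_m/Q_c = 1.375/2.2 = 0.625.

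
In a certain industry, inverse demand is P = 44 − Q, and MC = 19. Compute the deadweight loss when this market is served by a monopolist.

Perfect competition: P = MC = 19, so 44 − Q = 19 and Q = 25.
A monopolist chooses Q where MR = MC. MR = 44 − 2Q; setting this equal to 19 gives Q = 12.5 and P = 31.5.
DWL is the triangle between Q = 12.5 and Q = 25: ½·(25 − 12.5)·(31.5 − 19) = 78.125.

DWL = 78.125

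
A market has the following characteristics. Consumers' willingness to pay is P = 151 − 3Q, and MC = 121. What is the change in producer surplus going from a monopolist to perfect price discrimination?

PS rises by 75

Monopoly sets MR = MC: 151 − 6Q = 121 ⇒ Q = 5, P = 151 − 3·5 = 136.
PS = (136 − 121)·5 = 75.
Under first-degree price discrimination the firm charges each unit its demand price and produces up to where P = MC, i.e. Q = 10. Consumer surplus is zero; producer surplus equals total surplus.
PS = ½·(151 − 121)·10 = 150.
Change in producer surplus: 150 − 75 = 75.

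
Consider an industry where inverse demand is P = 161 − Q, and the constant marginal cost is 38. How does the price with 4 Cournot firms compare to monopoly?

With 4 symmetric Cournot firms, each firm's FOC gives 161 − 5q = 38, so q = 24.6, Q = 4·24.6 = 98.4, and P = 62.6.
A monopolist chooses Q where MR = MC. MR = 161 − 2Q; setting this equal to 38 gives Q = 61.5 and P = 99.5.

Cournot: P = 62.6; Monopoly: P = 99.5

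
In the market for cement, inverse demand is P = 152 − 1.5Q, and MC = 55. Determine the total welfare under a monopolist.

TS = 2352.25

A monopolist chooses Q where MR = MC. MR = 152 − 3Q; setting this equal to 55 gives Q = 97/3 and P = 103.5.
CS = ½·(152 − 103.5)·97/3 = 9409/12; PS = (103.5 − 55)·97/3 = 9409/6; TS = 2352.25.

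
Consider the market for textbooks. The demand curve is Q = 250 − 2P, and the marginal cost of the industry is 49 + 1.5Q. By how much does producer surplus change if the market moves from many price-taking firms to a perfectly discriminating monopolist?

PS rises by 361

Inverting demand: P = 125 − 0.5Q.
Under competition P = MC: 125 − 0.5Q = 49 + 1.5Q ⇒ Q = 38, P = 106.
PS = P·Q − VC(Q) = 106·38 − (49·38 + ½·1.5·38²) = 1083.
A perfectly discriminating monopolist sells every unit with P(Q) ≥ MC(Q), so output equals the competitive quantity Q = 38. Each buyer pays their reservation price, so CS = 0 and the firm captures all surplus.
PS = ½·(125 − 49)·38 = 1444.
Change in producer surplus: 1444 − 1083 = 361.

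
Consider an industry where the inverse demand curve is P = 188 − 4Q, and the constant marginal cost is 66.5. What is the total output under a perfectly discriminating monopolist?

With perfect price discrimination, output is the efficient level Q = 30.375 (where demand meets MC), but every buyer pays their willingness to pay: CS = 0 and PS = total surplus.

Q = 30.375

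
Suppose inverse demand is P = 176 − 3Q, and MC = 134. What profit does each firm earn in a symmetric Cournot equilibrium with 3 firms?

Cournot with 3 identical firms: the symmetric best-response condition is 176 − 12q = 134. Each firm produces q = 3.5, total output Q = 10.5, price P = 144.5.
Each firm's profit = (144.5 − 134)·3.5 = 36.75.

π_i = 36.75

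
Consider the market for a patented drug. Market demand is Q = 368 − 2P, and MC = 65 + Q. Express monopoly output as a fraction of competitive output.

Inverting demand: P = 184 − 0.5Q.
The monopolist equates marginal revenue to marginal cost: 184 − Q = 65 + Q, so Q = 59.5. From demand, P = 154.25.
Under competition P = MC: 184 − 0.5Q = 65 + Q ⇒ Q = 238/3, P = 433/3.
Ratio Q_m/Q_c = 59.5/(238/3) = 0.75.

Q_m/Q_c = 0.75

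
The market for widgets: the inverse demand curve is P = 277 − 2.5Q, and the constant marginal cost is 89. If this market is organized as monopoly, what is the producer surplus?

The monopolist equates marginal revenue to marginal cost: 277 − 5Q = 89, so Q = 37.6. From demand, P = 183.
PS = (183 − 89)·37.6 = 3534.4.

PS = 3534.4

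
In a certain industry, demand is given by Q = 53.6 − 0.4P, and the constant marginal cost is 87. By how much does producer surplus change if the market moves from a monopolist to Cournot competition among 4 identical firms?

Inverting demand: P = 134 − 2.5Q.
Monopoly sets MR = MC: 134 − 5Q = 87 ⇒ Q = 9.4, P = 134 − 2.5·9.4 = 110.5.
PS = (110.5 − 87)·9.4 = 220.9.
Cournot with 4 identical firms: the symmetric best-response condition is 134 − 12.5q = 87. Each firm produces q = 3.76, total output Q = 15.04, price P = 96.4.
PS = (96.4 − 87)·15.04 = 141.376.
Change in producer surplus: 141.376 − 220.9 = −79.524.

PS falls by 79.524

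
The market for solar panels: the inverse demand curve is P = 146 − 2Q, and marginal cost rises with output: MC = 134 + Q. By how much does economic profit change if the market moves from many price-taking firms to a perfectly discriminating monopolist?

Under competition P = MC: 146 − 2Q = 134 + Q ⇒ Q = 4, P = 138.
Profit = 138·4 − (134·4 + ½·1·4²) = 8.
With perfect price discrimination, output is the efficient level Q = 4 (where demand meets MC), but every buyer pays their willingness to pay: CS = 0 and PS = total surplus.
PS equals the full surplus area, 24. Profit = 24 = 24.
Change in economic profit: 24 − 8 = 16.

Economic profit rises by 16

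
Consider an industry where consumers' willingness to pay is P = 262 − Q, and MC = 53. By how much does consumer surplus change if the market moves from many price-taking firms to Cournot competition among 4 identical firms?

Perfect competition: P = MC = 53, so 262 − Q = 53 and Q = 209.
CS = ½·(262 − 53)·209 = 21840.5.
Cournot with 4 identical firms: the symmetric best-response condition is 262 − 5q = 53. Each firm produces q = 41.8, total output Q = 167.2, price P = 94.8.
CS = ½·(262 − 94.8)·167.2 = 13977.92.
Change in consumer surplus: 13977.92 − 21840.5 = −7862.58.

CS falls by 7862.58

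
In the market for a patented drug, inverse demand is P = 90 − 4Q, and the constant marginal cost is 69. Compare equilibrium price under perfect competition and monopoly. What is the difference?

P rises by 10.5

Perfect competition: P = MC = 69, so 90 − 4Q = 69 and Q = 5.25.
A monopolist chooses Q where MR = MC. MR = 90 − 8Q; setting this equal to 69 gives Q = 2.625 and P = 79.5.
Change in equilibrium price: 79.5 − 69 = 10.5.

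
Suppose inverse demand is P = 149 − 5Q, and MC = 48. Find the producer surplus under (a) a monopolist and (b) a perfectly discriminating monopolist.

Monopoly sets MR = MC: 149 − 10Q = 48 ⇒ Q = 10.1, P = 149 − 5·10.1 = 98.5.
PS = (98.5 − 48)·10.1 = 510.05.
With perfect price discrimination, output is the efficient level Q = 20.2 (where demand meets MC), but every buyer pays their willingness to pay: CS = 0 and PS = total surplus.
PS = ½·(149 − 48)·20.2 = 1020.1.

Monopoly: PS = 510.05; Perfect PD: PS = 1020.1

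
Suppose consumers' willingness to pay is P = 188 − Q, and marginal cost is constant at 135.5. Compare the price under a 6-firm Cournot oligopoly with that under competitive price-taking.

Cournot: P = 143; Competition: P = 135.5

In a 6-firm Cournot equilibrium, symmetry and the first-order condition give q = (188 − 135.5)/(7) = 7.5. So Q = 45 and P = 143.
Under competition P = MC = 135.5, so Q = (188 − 135.5)/1 = 52.5.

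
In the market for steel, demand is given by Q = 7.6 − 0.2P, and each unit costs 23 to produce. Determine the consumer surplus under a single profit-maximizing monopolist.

Inverting demand: P = 38 − 5Q.
The monopolist equates marginal revenue to marginal cost: 38 − 10Q = 23, so Q = 1.5. From demand, P = 30.5.
CS = ½·(38 − 30.5)·1.5 = 5.625.

CS = 5.625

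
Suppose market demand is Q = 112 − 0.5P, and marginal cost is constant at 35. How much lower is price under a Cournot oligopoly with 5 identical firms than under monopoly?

P falls by 63

Inverting demand: P = 224 − 2Q.
The monopolist equates marginal revenue to marginal cost: 224 − 4Q = 35, so Q = 47.25. From demand, P = 129.5.
In a 5-firm Cournot equilibrium, symmetry and the first-order condition give q = (224 − 35)/(12) = 15.75. So Q = 78.75 and P = 66.5.
Change in price: 66.5 − 129.5 = −63.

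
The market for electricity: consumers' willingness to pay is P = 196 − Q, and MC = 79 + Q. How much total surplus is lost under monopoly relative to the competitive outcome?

Competitive equilibrium sets price equal to marginal cost: 196 − Q = 79 + Q, so Q = 58.5 and P = 137.5.
A monopolist chooses Q where MR = MC. MR = 196 − 2Q; setting this equal to 79 + Q gives Q = 39 and P = 157.
CS = ½·(196 − 137.5)·58.5 = 1711.125; PS = (137.5·58.5 − 79·58.5 − ½·1·58.5²) = 1711.125; TS = 3422.25.
CS = ½·(196 − 157)·39 = 760.5; PS = (157·39 − 79·39 − ½·1·39²) = 2281.5; TS = 3042.
DWL = 3422.25 − 3042 = 380.25.

DWL = 380.25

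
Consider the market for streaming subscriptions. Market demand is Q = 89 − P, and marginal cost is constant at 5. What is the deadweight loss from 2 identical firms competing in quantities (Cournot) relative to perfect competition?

Inverting demand: P = 89 − Q.
Competitive firms price at marginal cost: P = 5, giving Q = 84.
In a 2-firm Cournot equilibrium, symmetry and the first-order condition give q = (89 − 5)/(3) = 28. So Q = 56 and P = 33.
DWL is the triangle between Q = 56 and Q = 84: ½·(84 − 56)·(33 − 5) = 392.

DWL = 392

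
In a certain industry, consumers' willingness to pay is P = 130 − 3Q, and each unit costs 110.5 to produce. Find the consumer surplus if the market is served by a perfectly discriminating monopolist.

Under first-degree price discrimination the firm charges each unit its demand price and produces up to where P = MC, i.e. Q = 6.5. Consumer surplus is zero; producer surplus equals total surplus.
CS = 0.

CS = 0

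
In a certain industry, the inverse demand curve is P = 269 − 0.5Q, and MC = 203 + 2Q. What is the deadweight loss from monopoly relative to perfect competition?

DWL = 24.2

Under competition P = MC: 269 − 0.5Q = 203 + 2Q ⇒ Q = 26.4, P = 255.8.
The monopolist equates marginal revenue to marginal cost: 269 − Q = 203 + 2Q, so Q = 22. From demand, P = 258.
CS = ½·(269 − 255.8)·26.4 = 174.24; PS = (255.8·26.4 − 203·26.4 − ½·2·26.4²) = 696.96; TS = 871.2.
CS = ½·(269 − 258)·22 = 121; PS = (258·22 − 203·22 − ½·2·22²) = 726; TS = 847.
DWL = 871.2 − 847 = 24.2.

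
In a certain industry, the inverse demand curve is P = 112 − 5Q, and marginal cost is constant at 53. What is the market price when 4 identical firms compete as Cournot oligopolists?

In a 4-firm Cournot equilibrium, symmetry and the first-order condition give q = (112 − 53)/(25) = 2.36. So Q = 9.44 and P = 64.8.

P = 64.8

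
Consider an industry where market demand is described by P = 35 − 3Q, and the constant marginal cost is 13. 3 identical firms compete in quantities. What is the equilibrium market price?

P = 18.5

Cournot with 3 identical firms: the symmetric best-response condition is 35 − 12q = 13. Each firm produces q = 11/6, total output Q = 5.5, price P = 18.5.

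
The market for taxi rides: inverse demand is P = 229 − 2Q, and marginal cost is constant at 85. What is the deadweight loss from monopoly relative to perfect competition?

Under competition P = MC = 85, so Q = (229 − 85)/2 = 72.
A monopolist chooses Q where MR = MC. MR = 229 − 4Q; setting this equal to 85 gives Q = 36 and P = 157.
DWL is the triangle between Q = 36 and Q = 72: ½·(72 − 36)·(157 − 85) = 1296.

DWL = 1296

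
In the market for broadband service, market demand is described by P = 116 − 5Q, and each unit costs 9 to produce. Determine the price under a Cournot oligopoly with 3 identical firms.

P = 35.75

Cournot with 3 identical firms: the symmetric best-response condition is 116 − 20q = 9. Each firm produces q = 5.35, total output Q = 16.05, price P = 35.75.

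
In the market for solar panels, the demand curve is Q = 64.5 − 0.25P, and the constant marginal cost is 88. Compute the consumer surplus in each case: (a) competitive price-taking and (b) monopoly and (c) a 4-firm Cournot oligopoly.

Inverting demand: P = 258 − 4Q.
Under competition P = MC = 88, so Q = (258 − 88)/4 = 42.5.
CS = ½·(258 − 88)·42.5 = 3612.5.
Monopoly sets MR = MC: 258 − 8Q = 88 ⇒ Q = 21.25, P = 258 − 4·21.25 = 173.
CS = ½·(258 − 173)·21.25 = 903.125.
With 4 symmetric Cournot firms, each firm's FOC gives 258 − 20q = 88, so q = 8.5, Q = 4·8.5 = 34, and P = 122.
CS = ½·(258 − 122)·34 = 2312.

Competition: CS = 3612.5; Monopoly: CS = 903.125; Cournot: CS = 2312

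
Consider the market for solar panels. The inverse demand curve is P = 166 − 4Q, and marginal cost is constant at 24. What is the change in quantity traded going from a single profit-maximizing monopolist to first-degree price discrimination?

The monopolist equates marginal revenue to marginal cost: 166 − 8Q = 24, so Q = 17.75. From demand, P = 95.
Under first-degree price discrimination the firm charges each unit its demand price and produces up to where P = MC, i.e. Q = 35.5. Consumer surplus is zero; producer surplus equals total surplus.
Change in quantity traded: 35.5 − 17.75 = 17.75.

Quantity traded rises by 17.75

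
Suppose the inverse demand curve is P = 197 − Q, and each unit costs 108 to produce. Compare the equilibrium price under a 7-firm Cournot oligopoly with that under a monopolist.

Cournot: P = 119.125; Monopoly: P = 152.5

With 7 symmetric Cournot firms, each firm's FOC gives 197 − 8q = 108, so q = 11.125, Q = 7·11.125 = 77.875, and P = 119.125.
The monopolist equates marginal revenue to marginal cost: 197 − 2Q = 108, so Q = 44.5. From demand, P = 152.5.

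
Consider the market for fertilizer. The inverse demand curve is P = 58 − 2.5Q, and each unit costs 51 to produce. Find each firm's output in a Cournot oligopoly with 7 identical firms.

q_i = 0.35

Cournot with 7 identical firms: the symmetric best-response condition is 58 − 20q = 51. Each firm produces q = 0.35, total output Q = 2.45, price P = 51.875.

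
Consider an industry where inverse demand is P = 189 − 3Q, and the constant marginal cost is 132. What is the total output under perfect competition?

Perfect competition: P = MC = 132, so 189 − 3Q = 132 and Q = 19.

Q = 19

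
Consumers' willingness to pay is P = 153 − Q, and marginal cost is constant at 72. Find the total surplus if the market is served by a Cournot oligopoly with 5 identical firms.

TS = 3189.375

In a 5-firm Cournot equilibrium, symmetry and the first-order condition give q = (153 − 72)/(6) = 13.5. So Q = 67.5 and P = 85.5.
CS = ½·(153 − 85.5)·67.5 = 2278.125; PS = (85.5 − 72)·67.5 = 911.25; TS = 3189.375.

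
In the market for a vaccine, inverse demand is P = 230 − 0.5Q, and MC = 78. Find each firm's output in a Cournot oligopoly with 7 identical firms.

In a 7-firm Cournot equilibrium, symmetry and the first-order condition give q = (230 − 78)/(4) = 38. So Q = 266 and P = 97.

q_i = 38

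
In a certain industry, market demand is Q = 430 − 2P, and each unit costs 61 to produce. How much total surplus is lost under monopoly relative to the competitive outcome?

Inverting demand: P = 215 − 0.5Q.
Perfect competition: P = MC = 61, so 215 − 0.5Q = 61 and Q = 308.
The monopolist equates marginal revenue to marginal cost: 215 − Q = 61, so Q = 154. From demand, P = 138.
DWL is the triangle between Q = 154 and Q = 308: ½·(308 − 154)·(138 − 61) = 5929.

DWL = 5929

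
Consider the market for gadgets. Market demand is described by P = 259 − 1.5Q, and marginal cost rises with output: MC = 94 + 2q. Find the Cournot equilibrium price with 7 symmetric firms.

With 7 symmetric Cournot firms, each firm's FOC gives 259 − 12q = 94 + 2q, so q = 165/14, Q = 7·165/14 = 82.5, and P = 135.25.

P = 135.25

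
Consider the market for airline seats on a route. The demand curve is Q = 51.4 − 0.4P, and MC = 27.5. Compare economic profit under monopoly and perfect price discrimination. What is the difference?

Inverting demand: P = 128.5 − 2.5Q.
Monopoly sets MR = MC: 128.5 − 5Q = 27.5 ⇒ Q = 20.2, P = 128.5 − 2.5·20.2 = 78.
Profit = (78 − 27.5)·20.2 = 1020.1.
Under first-degree price discrimination the firm charges each unit its demand price and produces up to where P = MC, i.e. Q = 40.4. Consumer surplus is zero; producer surplus equals total surplus.
PS equals the full surplus area, 2040.2. Profit = 2040.2 = 2040.2.
Change in economic profit: 2040.2 − 1020.1 = 1020.1.

π rises by 1020.1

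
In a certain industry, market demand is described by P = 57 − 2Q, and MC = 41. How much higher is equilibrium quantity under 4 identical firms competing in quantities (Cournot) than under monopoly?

Monopoly sets MR = MC: 57 − 4Q = 41 ⇒ Q = 4, P = 57 − 2·4 = 49.
With 4 symmetric Cournot firms, each firm's FOC gives 57 − 10q = 41, so q = 1.6, Q = 4·1.6 = 6.4, and P = 44.2.
Change in equilibrium quantity: 6.4 − 4 = 2.4.

Q rises by 2.4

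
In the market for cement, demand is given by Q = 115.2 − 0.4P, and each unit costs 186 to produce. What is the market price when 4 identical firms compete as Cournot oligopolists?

P = 206.4

Inverting demand: P = 288 − 2.5Q.
In a 4-firm Cournot equilibrium, symmetry and the first-order condition give q = (288 − 186)/(12.5) = 8.16. So Q = 32.64 and P = 206.4.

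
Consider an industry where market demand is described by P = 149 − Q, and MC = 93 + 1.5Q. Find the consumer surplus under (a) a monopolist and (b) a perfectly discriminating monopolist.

Monopoly: CS = 128; Perfect PD: CS = 0

Monopoly sets MR = MC: 149 − 2Q = 93 + 1.5Q ⇒ Q = 16, P = 149 − 16 = 133.
CS = ½·(149 − 133)·16 = 128.
Under first-degree price discrimination the firm charges each unit its demand price and produces up to where P = MC, i.e. Q = 22.4. Consumer surplus is zero; producer surplus equals total surplus.
CS = 0.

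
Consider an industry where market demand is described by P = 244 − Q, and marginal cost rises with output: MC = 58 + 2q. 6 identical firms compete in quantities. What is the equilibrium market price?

In a 6-firm Cournot equilibrium, symmetry and the first-order condition give q = (244 − 58)/(9) = 62/3. So Q = 124 and P = 120.

P = 120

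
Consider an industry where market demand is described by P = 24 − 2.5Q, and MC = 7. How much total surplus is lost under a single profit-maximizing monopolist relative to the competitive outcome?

Competitive firms price at marginal cost: P = 7, giving Q = 6.8.
Monopoly sets MR = MC: 24 − 5Q = 7 ⇒ Q = 3.4, P = 24 − 2.5·3.4 = 15.5.
DWL is the triangle between Q = 3.4 and Q = 6.8: ½·(6.8 − 3.4)·(15.5 − 7) = 14.45.

DWL = 14.45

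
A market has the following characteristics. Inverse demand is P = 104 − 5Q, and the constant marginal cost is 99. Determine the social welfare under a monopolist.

TS = 1.875

A monopolist chooses Q where MR = MC. MR = 104 − 10Q; setting this equal to 99 gives Q = 0.5 and P = 101.5.
CS = ½·(104 − 101.5)·0.5 = 0.625; PS = (101.5 − 99)·0.5 = 1.25; TS = 1.875.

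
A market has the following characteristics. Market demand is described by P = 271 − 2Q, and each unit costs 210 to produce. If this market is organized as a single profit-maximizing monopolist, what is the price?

P = 240.5

A monopolist chooses Q where MR = MC. MR = 271 − 4Q; setting this equal to 210 gives Q = 15.25 and P = 240.5.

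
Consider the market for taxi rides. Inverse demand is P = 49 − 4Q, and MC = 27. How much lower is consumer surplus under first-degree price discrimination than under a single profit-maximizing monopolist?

Consumer surplus falls by 15.125

Monopoly sets MR = MC: 49 − 8Q = 27 ⇒ Q = 2.75, P = 49 − 4·2.75 = 38.
CS = ½·(49 − 38)·2.75 = 15.125.
With perfect price discrimination, output is the efficient level Q = 5.5 (where demand meets MC), but every buyer pays their willingness to pay: CS = 0 and PS = total surplus.
CS = 0.
Change in consumer surplus: 0 − 15.125 = −15.125.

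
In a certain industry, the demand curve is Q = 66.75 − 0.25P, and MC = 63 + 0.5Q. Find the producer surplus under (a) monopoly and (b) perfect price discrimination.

Monopoly: PS = 2448; Perfect PD: PS = 4624

Inverting demand: P = 267 − 4Q.
The monopolist equates marginal revenue to marginal cost: 267 − 8Q = 63 + 0.5Q, so Q = 24. From demand, P = 171.
PS = P·Q − VC(Q) = 171·24 − (63·24 + ½·0.5·24²) = 2448.
Under first-degree price discrimination the firm charges each unit its demand price and produces up to where P = MC, i.e. Q = 136/3. Consumer surplus is zero; producer surplus equals total surplus.
PS = ½·(267 − 63)·136/3 = 4624.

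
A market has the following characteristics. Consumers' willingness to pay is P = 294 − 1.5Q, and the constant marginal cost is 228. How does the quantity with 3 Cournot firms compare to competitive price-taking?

Cournot: Q = 33; Competition: Q = 44

In a 3-firm Cournot equilibrium, symmetry and the first-order condition give q = (294 − 228)/(6) = 11. So Q = 33 and P = 244.5.
Competitive firms price at marginal cost: P = 228, giving Q = 44.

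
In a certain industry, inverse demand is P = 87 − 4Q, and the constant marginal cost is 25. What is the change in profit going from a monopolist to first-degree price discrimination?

Monopoly sets MR = MC: 87 − 8Q = 25 ⇒ Q = 7.75, P = 87 − 4·7.75 = 56.
Profit = (56 − 25)·7.75 = 240.25.
With perfect price discrimination, output is the efficient level Q = 15.5 (where demand meets MC), but every buyer pays their willingness to pay: CS = 0 and PS = total surplus.
PS equals the full surplus area, 480.5. Profit = 480.5 = 480.5.
Change in profit: 480.5 − 240.25 = 240.25.

π rises by 240.25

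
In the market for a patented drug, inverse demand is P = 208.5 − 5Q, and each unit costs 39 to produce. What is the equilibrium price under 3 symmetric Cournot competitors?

P = 81.375

With 3 symmetric Cournot firms, each firm's FOC gives 208.5 − 20q = 39, so q = 8.475, Q = 3·8.475 = 25.425, and P = 81.375.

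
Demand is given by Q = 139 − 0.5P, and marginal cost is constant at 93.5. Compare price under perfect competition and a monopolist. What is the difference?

Inverting demand: P = 278 − 2Q.
Perfect competition: P = MC = 93.5, so 278 − 2Q = 93.5 and Q = 92.25.
Monopoly sets MR = MC: 278 − 4Q = 93.5 ⇒ Q = 46.125, P = 278 − 2·46.125 = 185.75.
Change in price: 185.75 − 93.5 = 92.25.

Price rises by 92.25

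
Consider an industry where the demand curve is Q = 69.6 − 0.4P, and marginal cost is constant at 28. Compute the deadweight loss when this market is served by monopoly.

DWL = 1065.8

Inverting demand: P = 174 − 2.5Q.
Under competition P = MC = 28, so Q = (174 − 28)/2.5 = 58.4.
A monopolist chooses Q where MR = MC. MR = 174 − 5Q; setting this equal to 28 gives Q = 29.2 and P = 101.
DWL is the triangle between Q = 29.2 and Q = 58.4: ½·(58.4 − 29.2)·(101 − 28) = 1065.8.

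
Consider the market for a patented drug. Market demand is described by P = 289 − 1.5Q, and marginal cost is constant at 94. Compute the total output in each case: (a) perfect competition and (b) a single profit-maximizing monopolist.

Perfect competition: P = MC = 94, so 289 − 1.5Q = 94 and Q = 130.
The monopolist equates marginal revenue to marginal cost: 289 − 3Q = 94, so Q = 65. From demand, P = 191.5.

Competition: Q = 130; Monopoly: Q = 65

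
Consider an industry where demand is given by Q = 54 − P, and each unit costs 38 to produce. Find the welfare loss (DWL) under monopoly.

DWL = 32

Inverting demand: P = 54 − Q.
Competitive firms price at marginal cost: P = 38, giving Q = 16.
A monopolist chooses Q where MR = MC. MR = 54 − 2Q; setting this equal to 38 gives Q = 8 and P = 46.
DWL is the triangle between Q = 8 and Q = 16: ½·(16 − 8)·(46 − 38) = 32.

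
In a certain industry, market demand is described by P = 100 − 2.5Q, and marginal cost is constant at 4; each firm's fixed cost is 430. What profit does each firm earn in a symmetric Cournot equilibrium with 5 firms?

π_i = −327.6

In a 5-firm Cournot equilibrium, symmetry and the first-order condition give q = (100 − 4)/(15) = 6.4. So Q = 32 and P = 20.
Each firm's profit = (20 − 4)·6.4 − 430 = −327.6.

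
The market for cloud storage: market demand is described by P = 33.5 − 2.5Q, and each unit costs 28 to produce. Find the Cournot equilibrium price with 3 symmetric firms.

In a 3-firm Cournot equilibrium, symmetry and the first-order condition give q = (33.5 − 28)/(10) = 0.55. So Q = 1.65 and P = 29.375.

P = 29.375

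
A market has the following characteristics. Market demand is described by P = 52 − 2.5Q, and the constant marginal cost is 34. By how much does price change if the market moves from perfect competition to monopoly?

Perfect competition: P = MC = 34, so 52 − 2.5Q = 34 and Q = 7.2.
Monopoly sets MR = MC: 52 − 5Q = 34 ⇒ Q = 3.6, P = 52 − 2.5·3.6 = 43.
Change in price: 43 − 34 = 9.

P rises by 9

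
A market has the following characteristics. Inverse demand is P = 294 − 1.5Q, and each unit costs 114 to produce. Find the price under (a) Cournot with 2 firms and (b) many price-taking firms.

With 2 symmetric Cournot firms, each firm's FOC gives 294 − 4.5q = 114, so q = 40, Q = 2·40 = 80, and P = 174.
Under competition P = MC = 114, so Q = (294 − 114)/1.5 = 120.

Cournot: P = 174; Competition: P = 114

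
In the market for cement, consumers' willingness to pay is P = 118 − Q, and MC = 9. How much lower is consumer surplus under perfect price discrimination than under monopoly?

CS falls by 1485.125

A monopolist chooses Q where MR = MC. MR = 118 − 2Q; setting this equal to 9 gives Q = 54.5 and P = 63.5.
CS = ½·(118 − 63.5)·54.5 = 1485.125.
A perfectly discriminating monopolist sells every unit with P(Q) ≥ MC(Q), so output equals the competitive quantity Q = 109. Each buyer pays their reservation price, so CS = 0 and the firm captures all surplus.
CS = 0.
Change in consumer surplus: 0 − 1485.125 = −1485.125.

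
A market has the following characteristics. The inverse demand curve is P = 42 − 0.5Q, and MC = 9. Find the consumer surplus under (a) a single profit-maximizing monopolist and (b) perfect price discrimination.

A monopolist chooses Q where MR = MC. MR = 42 − Q; setting this equal to 9 gives Q = 33 and P = 25.5.
CS = ½·(42 − 25.5)·33 = 272.25.
A perfectly discriminating monopolist sells every unit with P(Q) ≥ MC(Q), so output equals the competitive quantity Q = 66. Each buyer pays their reservation price, so CS = 0 and the firm captures all surplus.
CS = 0.

Monopoly: CS = 272.25; Perfect PD: CS = 0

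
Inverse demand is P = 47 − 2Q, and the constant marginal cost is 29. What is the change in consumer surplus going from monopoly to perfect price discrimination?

Monopoly sets MR = MC: 47 − 4Q = 29 ⇒ Q = 4.5, P = 47 − 2·4.5 = 38.
CS = ½·(47 − 38)·4.5 = 20.25.
With perfect price discrimination, output is the efficient level Q = 9 (where demand meets MC), but every buyer pays their willingness to pay: CS = 0 and PS = total surplus.
CS = 0.
Change in consumer surplus: 0 − 20.25 = −20.25.

Consumer surplus falls by 20.25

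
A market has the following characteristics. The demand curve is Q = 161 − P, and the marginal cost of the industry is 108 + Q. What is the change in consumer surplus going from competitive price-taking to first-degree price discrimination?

CS falls by 351.125

Inverting demand: P = 161 − Q.
Under competition P = MC: 161 − Q = 108 + Q ⇒ Q = 26.5, P = 134.5.
CS = ½·(161 − 134.5)·26.5 = 351.125.
With perfect price discrimination, output is the efficient level Q = 26.5 (where demand meets MC), but every buyer pays their willingness to pay: CS = 0 and PS = total surplus.
CS = 0.
Change in consumer surplus: 0 − 351.125 = −351.125.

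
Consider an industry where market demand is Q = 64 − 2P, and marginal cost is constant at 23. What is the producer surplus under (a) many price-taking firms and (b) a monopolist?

Inverting demand: P = 32 − 0.5Q.
Under competition P = MC = 23, so Q = (32 − 23)/0.5 = 18.
PS = (23 − 23)·18 = 0.
The monopolist equates marginal revenue to marginal cost: 32 − Q = 23, so Q = 9. From demand, P = 27.5.
PS = (27.5 − 23)·9 = 40.5.

Competition: PS = 0; Monopoly: PS = 40.5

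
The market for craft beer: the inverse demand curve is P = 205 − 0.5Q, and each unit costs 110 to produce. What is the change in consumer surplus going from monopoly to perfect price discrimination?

The monopolist equates marginal revenue to marginal cost: 205 − Q = 110, so Q = 95. From demand, P = 157.5.
CS = ½·(205 − 157.5)·95 = 2256.25.
A perfectly discriminating monopolist sells every unit with P(Q) ≥ MC(Q), so output equals the competitive quantity Q = 190. Each buyer pays their reservation price, so CS = 0 and the firm captures all surplus.
CS = 0.
Change in consumer surplus: 0 − 2256.25 = −2256.25.

CS falls by 2256.25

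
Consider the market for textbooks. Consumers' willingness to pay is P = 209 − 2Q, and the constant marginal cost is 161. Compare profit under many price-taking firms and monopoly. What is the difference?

Competitive firms price at marginal cost: P = 161, giving Q = 24.
Profit = (161 − 161)·24 = 0.
Monopoly sets MR = MC: 209 − 4Q = 161 ⇒ Q = 12, P = 209 − 2·12 = 185.
Profit = (185 − 161)·12 = 288.
Change in profit: 288 − 0 = 288.

Profit rises by 288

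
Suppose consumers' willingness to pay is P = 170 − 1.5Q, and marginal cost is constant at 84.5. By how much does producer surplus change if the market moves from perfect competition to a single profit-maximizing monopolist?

Competitive firms price at marginal cost: P = 84.5, giving Q = 57.
PS = (84.5 − 84.5)·57 = 0.
Monopoly sets MR = MC: 170 − 3Q = 84.5 ⇒ Q = 28.5, P = 170 − 1.5·28.5 = 127.25.
PS = (127.25 − 84.5)·28.5 = 1218.375.
Change in producer surplus: 1218.375 − 0 = 1218.375.

Producer surplus rises by 1218.375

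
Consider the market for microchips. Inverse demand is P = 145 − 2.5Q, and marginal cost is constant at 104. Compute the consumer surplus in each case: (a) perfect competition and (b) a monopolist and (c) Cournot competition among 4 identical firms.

Competition: CS = 336.2; Monopoly: CS = 84.05; Cournot: CS = 215.168

Competitive firms price at marginal cost: P = 104, giving Q = 16.4.
CS = ½·(145 − 104)·16.4 = 336.2.
A monopolist chooses Q where MR = MC. MR = 145 − 5Q; setting this equal to 104 gives Q = 8.2 and P = 124.5.
CS = ½·(145 − 124.5)·8.2 = 84.05.
With 4 symmetric Cournot firms, each firm's FOC gives 145 − 12.5q = 104, so q = 3.28, Q = 4·3.28 = 13.12, and P = 112.2.
CS = ½·(145 − 112.2)·13.12 = 215.168.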